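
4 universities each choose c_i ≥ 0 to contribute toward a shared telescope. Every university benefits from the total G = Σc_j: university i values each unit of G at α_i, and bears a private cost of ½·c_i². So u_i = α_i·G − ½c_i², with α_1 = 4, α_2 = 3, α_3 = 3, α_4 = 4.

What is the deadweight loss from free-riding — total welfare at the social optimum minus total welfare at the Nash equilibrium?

University i's FOC: ∂u_i/∂c_i = α_i − c_i = 0, so c_i* = α_i.
NE contributions = (4, 3, 3, 4); G = 14.
W^NE = (Σα)·G − ½Σα_i² = 14² − ½·50 = 171.
Planner sets c_i = Σα_j = 14 for every i, so G^SO = 4·14 = 56.
W^SO = (Σα)·G^SO − ½·4·(Σα)² = (4/2)·14² = 392.
Deadweight loss = W^SO − W^NE = 221.

221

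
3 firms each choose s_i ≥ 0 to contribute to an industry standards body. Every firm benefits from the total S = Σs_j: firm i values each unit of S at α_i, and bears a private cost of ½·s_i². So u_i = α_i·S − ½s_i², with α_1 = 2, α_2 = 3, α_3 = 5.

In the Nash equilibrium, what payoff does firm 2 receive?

25.5

Firm i's FOC: ∂u_i/∂s_i = α_i − s_i = 0, so s_i* = α_i.
NE contributions = (2, 3, 5); S = 10.
u_2 = α_2·S − ½·(s_2)² = 3·10 − ½·3² = 25.5.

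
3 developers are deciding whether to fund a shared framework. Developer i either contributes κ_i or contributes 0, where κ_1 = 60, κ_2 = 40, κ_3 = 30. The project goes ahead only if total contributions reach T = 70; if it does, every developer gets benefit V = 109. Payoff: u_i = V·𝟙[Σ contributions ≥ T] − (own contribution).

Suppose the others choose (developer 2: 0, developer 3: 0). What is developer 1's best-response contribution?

0

Others' total = 0. Even contributing 60 gives 60 < 70: no benefit either way.
Best response: 0.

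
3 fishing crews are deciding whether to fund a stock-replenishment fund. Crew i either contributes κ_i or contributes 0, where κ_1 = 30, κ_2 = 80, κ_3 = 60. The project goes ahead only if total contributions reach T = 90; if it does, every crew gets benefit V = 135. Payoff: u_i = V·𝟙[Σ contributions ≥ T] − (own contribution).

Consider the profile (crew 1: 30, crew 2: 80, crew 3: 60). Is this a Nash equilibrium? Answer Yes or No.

Total = 170 ≥ 90: provided.
Crew 1 (pledges 30, payoff 105): dropping to 0 → total 140, payoff 135. Profitable deviation.

No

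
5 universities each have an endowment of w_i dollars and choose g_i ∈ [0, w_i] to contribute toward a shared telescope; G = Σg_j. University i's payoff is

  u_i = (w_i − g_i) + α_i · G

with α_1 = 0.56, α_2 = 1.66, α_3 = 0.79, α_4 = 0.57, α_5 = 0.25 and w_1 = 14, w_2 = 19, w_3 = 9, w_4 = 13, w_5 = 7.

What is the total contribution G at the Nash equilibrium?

∂u_i/∂g_i = α_i − 1, so university i contributes w_i if α_i > 1, else 0.
α_i > 1 for i ∈ {2}; NE contributions (0, 19, 0, 0, 0), G = 19.

19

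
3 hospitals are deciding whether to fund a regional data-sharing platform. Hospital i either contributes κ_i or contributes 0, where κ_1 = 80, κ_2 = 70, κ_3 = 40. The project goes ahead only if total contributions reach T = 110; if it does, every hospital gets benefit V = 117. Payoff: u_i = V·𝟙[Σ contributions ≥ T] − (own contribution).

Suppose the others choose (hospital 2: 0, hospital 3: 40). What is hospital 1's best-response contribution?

Others' total = 40. Contributing 80 brings total to 120 ≥ 110: gain V − κ_1 = 37.
Best response: 80.

80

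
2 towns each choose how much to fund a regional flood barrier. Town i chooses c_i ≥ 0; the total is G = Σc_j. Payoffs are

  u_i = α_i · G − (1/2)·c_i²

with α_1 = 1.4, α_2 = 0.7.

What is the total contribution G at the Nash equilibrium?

2.1

Town i's FOC: ∂u_i/∂c_i = α_i − c_i = 0, so c_i* = α_i.
NE contributions = (1.4, 0.7); G = 2.1.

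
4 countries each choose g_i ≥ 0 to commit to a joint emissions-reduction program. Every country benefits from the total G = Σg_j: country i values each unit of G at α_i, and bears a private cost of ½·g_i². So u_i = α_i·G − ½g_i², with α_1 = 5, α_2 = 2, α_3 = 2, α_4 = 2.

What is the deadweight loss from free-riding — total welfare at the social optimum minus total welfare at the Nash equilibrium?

139.5

Country i's FOC: ∂u_i/∂g_i = α_i − g_i = 0, so g_i* = α_i.
NE contributions = (5, 2, 2, 2); G = 11.
W^NE = (Σα)·G − ½Σα_i² = 11² − ½·37 = 102.5.
Planner sets g_i = Σα_j = 11 for every i, so G^SO = 4·11 = 44.
W^SO = (Σα)·G^SO − ½·4·(Σα)² = (4/2)·11² = 242.
Deadweight loss = W^SO − W^NE = 139.5.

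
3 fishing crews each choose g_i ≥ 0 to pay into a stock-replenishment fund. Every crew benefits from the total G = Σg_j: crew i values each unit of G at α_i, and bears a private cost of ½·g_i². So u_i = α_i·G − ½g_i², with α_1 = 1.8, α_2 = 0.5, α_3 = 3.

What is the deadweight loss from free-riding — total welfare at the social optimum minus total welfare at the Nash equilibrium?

20.29

Crew i's FOC: ∂u_i/∂g_i = α_i − g_i = 0, so g_i* = α_i.
NE contributions = (1.8, 0.5, 3); G = 5.3.
W^NE = (Σα)·G − ½Σα_i² = 5.3² − ½·12.49 = 21.845.
Planner sets g_i = Σα_j = 5.3 for every i, so G^SO = 3·5.3 = 15.9.
W^SO = (Σα)·G^SO − ½·3·(Σα)² = (3/2)·5.3² = 42.135.
Deadweight loss = W^SO − W^NE = 20.29.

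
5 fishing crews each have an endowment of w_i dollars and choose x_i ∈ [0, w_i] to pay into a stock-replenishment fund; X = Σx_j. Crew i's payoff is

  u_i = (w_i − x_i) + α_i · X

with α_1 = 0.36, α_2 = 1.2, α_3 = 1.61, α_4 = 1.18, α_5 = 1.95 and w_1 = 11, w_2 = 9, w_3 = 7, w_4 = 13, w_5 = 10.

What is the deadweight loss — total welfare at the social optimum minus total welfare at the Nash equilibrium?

∂u_i/∂x_i = α_i − 1, so crew i contributes w_i if α_i > 1, else 0.
α_i > 1 for i ∈ {2, 3, 4, 5}; NE contributions (0, 9, 7, 13, 10), X = 39.
W^NE = Σw_i − X^NE + (Σα_i)·X^NE = 50 + 5.3·39 = 256.7.
Planner: ∂(Σu_j)/∂x_i = Σα_j − 1 = 5.3 > 0, so everyone contributes w_i; X^SO = 50, W^SO = 50 + 5.3·50 = 315.
Deadweight loss = 58.3.

58.3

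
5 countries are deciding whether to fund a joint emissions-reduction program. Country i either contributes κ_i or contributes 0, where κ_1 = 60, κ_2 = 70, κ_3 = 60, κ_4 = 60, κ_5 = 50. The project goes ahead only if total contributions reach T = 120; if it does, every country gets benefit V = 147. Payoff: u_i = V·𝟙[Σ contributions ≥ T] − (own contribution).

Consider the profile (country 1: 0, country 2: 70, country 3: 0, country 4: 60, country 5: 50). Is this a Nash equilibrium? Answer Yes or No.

No

Total = 180 ≥ 120: provided.
Country 1 (pledges 0, payoff 147): pledging 60 → total 240, payoff 87. No gain.
Country 2 (pledges 70, payoff 77): dropping to 0 → total 110, payoff 0. No gain.
Country 3 (pledges 0, payoff 147): pledging 60 → total 240, payoff 87. No gain.
Country 4 (pledges 60, payoff 87): dropping to 0 → total 120, payoff 147. Profitable deviation.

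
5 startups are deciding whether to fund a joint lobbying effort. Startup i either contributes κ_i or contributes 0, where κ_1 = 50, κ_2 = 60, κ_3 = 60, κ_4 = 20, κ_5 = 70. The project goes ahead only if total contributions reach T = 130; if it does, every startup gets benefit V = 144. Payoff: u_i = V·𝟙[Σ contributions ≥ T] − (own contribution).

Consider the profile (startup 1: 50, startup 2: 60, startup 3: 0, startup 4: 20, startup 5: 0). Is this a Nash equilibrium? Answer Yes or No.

Yes

Total = 130 ≥ 130: provided.
Startup 1 (pledges 50, payoff 94): dropping to 0 → total 80, payoff 0. No gain.
Startup 2 (pledges 60, payoff 84): dropping to 0 → total 70, payoff 0. No gain.
Startup 3 (pledges 0, payoff 144): pledging 60 → total 190, payoff 84. No gain.
Startup 4 (pledges 20, payoff 124): dropping to 0 → total 110, payoff 0. No gain.
Startup 5 (pledges 0, payoff 144): pledging 70 → total 200, payoff 74. No gain.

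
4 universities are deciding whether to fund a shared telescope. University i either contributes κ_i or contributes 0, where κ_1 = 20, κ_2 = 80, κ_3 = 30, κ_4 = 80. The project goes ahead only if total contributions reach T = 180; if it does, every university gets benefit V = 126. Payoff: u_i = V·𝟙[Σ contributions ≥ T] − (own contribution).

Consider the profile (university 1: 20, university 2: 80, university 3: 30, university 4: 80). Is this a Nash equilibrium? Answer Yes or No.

Total = 210 ≥ 180: provided.
University 1 (pledges 20, payoff 106): dropping to 0 → total 190, payoff 126. Profitable deviation.

No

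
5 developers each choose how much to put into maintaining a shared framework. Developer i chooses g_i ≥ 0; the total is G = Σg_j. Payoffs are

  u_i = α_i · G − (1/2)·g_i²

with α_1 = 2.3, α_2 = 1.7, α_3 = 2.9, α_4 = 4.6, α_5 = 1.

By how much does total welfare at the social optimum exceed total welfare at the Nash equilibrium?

Developer i's FOC: ∂u_i/∂g_i = α_i − g_i = 0, so g_i* = α_i.
NE contributions = (2.3, 1.7, 2.9, 4.6, 1); G = 12.5.
W^NE = (Σα)·G − ½Σα_i² = 12.5² − ½·38.75 = 136.875.
Planner sets g_i = Σα_j = 12.5 for every i, so G^SO = 5·12.5 = 62.5.
W^SO = (Σα)·G^SO − ½·5·(Σα)² = (5/2)·12.5² = 390.625.
Deadweight loss = W^SO − W^NE = 253.75.

253.75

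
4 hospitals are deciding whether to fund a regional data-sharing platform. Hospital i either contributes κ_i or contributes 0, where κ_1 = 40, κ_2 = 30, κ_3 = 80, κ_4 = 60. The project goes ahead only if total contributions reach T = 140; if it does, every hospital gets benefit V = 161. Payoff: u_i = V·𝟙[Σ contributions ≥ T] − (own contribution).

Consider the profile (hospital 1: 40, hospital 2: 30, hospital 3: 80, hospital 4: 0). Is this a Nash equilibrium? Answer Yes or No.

Total = 150 ≥ 140: provided.
Hospital 1 (pledges 40, payoff 121): dropping to 0 → total 110, payoff 0. No gain.
Hospital 2 (pledges 30, payoff 131): dropping to 0 → total 120, payoff 0. No gain.
Hospital 3 (pledges 80, payoff 81): dropping to 0 → total 70, payoff 0. No gain.
Hospital 4 (pledges 0, payoff 161): pledging 60 → total 210, payoff 101. No gain.

Yes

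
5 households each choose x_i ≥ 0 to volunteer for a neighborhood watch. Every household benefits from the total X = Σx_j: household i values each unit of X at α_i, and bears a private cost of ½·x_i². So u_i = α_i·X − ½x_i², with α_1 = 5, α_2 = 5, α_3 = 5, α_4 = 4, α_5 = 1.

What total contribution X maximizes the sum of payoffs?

Planner FOC: ∂(Σu_j)/∂x_i = (Σα_j) − x_i = 0, so x_i^SO = Σα_j = 20 for every i; X^SO = 100.

100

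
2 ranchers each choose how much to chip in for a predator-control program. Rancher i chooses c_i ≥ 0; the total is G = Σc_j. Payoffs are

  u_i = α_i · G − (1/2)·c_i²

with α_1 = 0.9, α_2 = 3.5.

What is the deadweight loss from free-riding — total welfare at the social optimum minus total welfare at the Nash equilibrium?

6.53

Rancher i's FOC: ∂u_i/∂c_i = α_i − c_i = 0, so c_i* = α_i.
NE contributions = (0.9, 3.5); G = 4.4.
W^NE = (Σα)·G − ½Σα_i² = 4.4² − ½·13.06 = 12.83.
Planner sets c_i = Σα_j = 4.4 for every i, so G^SO = 2·4.4 = 8.8.
W^SO = (Σα)·G^SO − ½·2·(Σα)² = (2/2)·4.4² = 19.36.
Deadweight loss = W^SO − W^NE = 6.53.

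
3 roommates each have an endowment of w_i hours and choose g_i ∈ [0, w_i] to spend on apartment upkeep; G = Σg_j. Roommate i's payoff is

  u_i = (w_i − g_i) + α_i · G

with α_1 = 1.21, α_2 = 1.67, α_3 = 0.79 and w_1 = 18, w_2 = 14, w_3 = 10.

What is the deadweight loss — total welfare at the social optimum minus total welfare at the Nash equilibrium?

26.7

∂u_i/∂g_i = α_i − 1, so roommate i contributes w_i if α_i > 1, else 0.
α_i > 1 for i ∈ {1, 2}; NE contributions (18, 14, 0), G = 32.
W^NE = Σw_i − G^NE + (Σα_i)·G^NE = 42 + 2.67·32 = 127.44.
Planner: ∂(Σu_j)/∂g_i = Σα_j − 1 = 2.67 > 0, so everyone contributes w_i; G^SO = 42, W^SO = 42 + 2.67·42 = 154.14.
Deadweight loss = 26.7.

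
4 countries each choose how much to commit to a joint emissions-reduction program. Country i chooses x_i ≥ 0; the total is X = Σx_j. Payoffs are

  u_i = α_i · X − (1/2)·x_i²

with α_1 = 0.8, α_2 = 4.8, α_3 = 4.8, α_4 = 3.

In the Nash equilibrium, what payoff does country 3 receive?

Country i's FOC: ∂u_i/∂x_i = α_i − x_i = 0, so x_i* = α_i.
NE contributions = (0.8, 4.8, 4.8, 3); X = 13.4.
u_3 = α_3·X − ½·(x_3)² = 4.8·13.4 − ½·4.8² = 52.8.

52.8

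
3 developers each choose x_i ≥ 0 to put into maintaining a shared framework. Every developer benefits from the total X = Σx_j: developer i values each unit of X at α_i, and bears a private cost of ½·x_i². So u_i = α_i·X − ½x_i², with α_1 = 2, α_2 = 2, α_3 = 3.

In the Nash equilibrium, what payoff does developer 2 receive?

12

Developer i's FOC: ∂u_i/∂x_i = α_i − x_i = 0, so x_i* = α_i.
NE contributions = (2, 2, 3); X = 7.
u_2 = α_2·X − ½·(x_2)² = 2·7 − ½·2² = 12.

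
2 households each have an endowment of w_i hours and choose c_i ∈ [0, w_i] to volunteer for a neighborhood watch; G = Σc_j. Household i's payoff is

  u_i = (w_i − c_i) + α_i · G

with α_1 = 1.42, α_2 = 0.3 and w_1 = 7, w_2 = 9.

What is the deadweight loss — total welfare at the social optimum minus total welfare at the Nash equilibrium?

∂u_i/∂c_i = α_i − 1, so household i contributes w_i if α_i > 1, else 0.
α_i > 1 for i ∈ {1}; NE contributions (7, 0), G = 7.
W^NE = Σw_i − G^NE + (Σα_i)·G^NE = 16 + 0.72·7 = 21.04.
Planner: ∂(Σu_j)/∂c_i = Σα_j − 1 = 0.72 > 0, so everyone contributes w_i; G^SO = 16, W^SO = 16 + 0.72·16 = 27.52.
Deadweight loss = 6.48.

6.48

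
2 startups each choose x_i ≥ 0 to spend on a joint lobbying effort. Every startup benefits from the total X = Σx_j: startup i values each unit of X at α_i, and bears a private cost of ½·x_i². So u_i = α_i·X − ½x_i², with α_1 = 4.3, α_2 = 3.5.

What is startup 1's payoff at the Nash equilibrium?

24.295

Startup i's FOC: ∂u_i/∂x_i = α_i − x_i = 0, so x_i* = α_i.
NE contributions = (4.3, 3.5); X = 7.8.
u_1 = α_1·X − ½·(x_1)² = 4.3·7.8 − ½·4.3² = 24.295.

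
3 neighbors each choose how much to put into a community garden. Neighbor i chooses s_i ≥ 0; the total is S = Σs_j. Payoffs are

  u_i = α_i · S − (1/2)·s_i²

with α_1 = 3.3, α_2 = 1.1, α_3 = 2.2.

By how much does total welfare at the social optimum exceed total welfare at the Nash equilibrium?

30.25

Neighbor i's FOC: ∂u_i/∂s_i = α_i − s_i = 0, so s_i* = α_i.
NE contributions = (3.3, 1.1, 2.2); S = 6.6.
W^NE = (Σα)·S − ½Σα_i² = 6.6² − ½·16.94 = 35.09.
Planner sets s_i = Σα_j = 6.6 for every i, so S^SO = 3·6.6 = 19.8.
W^SO = (Σα)·S^SO − ½·3·(Σα)² = (3/2)·6.6² = 65.34.
Deadweight loss = W^SO − W^NE = 30.25.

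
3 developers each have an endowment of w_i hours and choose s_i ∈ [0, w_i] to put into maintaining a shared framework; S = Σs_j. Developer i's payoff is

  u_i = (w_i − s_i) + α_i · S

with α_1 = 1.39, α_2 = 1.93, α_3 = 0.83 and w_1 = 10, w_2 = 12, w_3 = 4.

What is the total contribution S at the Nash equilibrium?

22

∂u_i/∂s_i = α_i − 1, so developer i contributes w_i if α_i > 1, else 0.
α_i > 1 for i ∈ {1, 2}; NE contributions (10, 12, 0), S = 22.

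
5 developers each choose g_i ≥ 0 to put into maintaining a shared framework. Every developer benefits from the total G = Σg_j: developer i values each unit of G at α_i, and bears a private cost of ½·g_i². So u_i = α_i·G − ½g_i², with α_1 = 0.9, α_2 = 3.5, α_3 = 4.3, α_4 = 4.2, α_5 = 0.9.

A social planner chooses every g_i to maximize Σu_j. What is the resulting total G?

Planner FOC: ∂(Σu_j)/∂g_i = (Σα_j) − g_i = 0, so g_i^SO = Σα_j = 13.8 for every i; G^SO = 69.

69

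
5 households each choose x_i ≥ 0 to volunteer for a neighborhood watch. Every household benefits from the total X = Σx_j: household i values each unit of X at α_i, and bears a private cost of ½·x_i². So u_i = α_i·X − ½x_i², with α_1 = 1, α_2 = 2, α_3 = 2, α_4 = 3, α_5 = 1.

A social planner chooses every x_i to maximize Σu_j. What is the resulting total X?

45

Planner FOC: ∂(Σu_j)/∂x_i = (Σα_j) − x_i = 0, so x_i^SO = Σα_j = 9 for every i; X^SO = 45.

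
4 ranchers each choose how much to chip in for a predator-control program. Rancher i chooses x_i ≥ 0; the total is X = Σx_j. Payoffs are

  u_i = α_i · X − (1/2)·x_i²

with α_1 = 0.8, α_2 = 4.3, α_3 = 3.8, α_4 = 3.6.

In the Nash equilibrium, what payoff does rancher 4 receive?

38.52

Rancher i's FOC: ∂u_i/∂x_i = α_i − x_i = 0, so x_i* = α_i.
NE contributions = (0.8, 4.3, 3.8, 3.6); X = 12.5.
u_4 = α_4·X − ½·(x_4)² = 3.6·12.5 − ½·3.6² = 38.52.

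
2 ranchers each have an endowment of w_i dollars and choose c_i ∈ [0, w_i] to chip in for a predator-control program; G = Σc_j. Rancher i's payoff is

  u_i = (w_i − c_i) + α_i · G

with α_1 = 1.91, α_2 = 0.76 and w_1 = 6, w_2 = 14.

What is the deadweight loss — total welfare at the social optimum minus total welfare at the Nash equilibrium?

∂u_i/∂c_i = α_i − 1, so rancher i contributes w_i if α_i > 1, else 0.
α_i > 1 for i ∈ {1}; NE contributions (6, 0), G = 6.
W^NE = Σw_i − G^NE + (Σα_i)·G^NE = 20 + 1.67·6 = 30.02.
Planner: ∂(Σu_j)/∂c_i = Σα_j − 1 = 1.67 > 0, so everyone contributes w_i; G^SO = 20, W^SO = 20 + 1.67·20 = 53.4.
Deadweight loss = 23.38.

23.38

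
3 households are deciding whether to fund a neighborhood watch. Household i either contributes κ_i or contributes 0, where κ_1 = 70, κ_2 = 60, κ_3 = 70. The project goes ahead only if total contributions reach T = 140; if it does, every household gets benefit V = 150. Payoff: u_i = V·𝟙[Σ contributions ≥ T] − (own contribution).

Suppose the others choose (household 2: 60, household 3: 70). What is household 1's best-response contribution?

Others' total = 130. Contributing 70 brings total to 200 ≥ 140: gain V − κ_1 = 80.
Best response: 70.

70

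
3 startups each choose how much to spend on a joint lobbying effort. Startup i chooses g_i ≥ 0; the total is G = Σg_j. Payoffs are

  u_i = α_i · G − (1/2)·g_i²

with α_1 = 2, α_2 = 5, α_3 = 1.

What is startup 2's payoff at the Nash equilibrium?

27.5

Startup i's FOC: ∂u_i/∂g_i = α_i − g_i = 0, so g_i* = α_i.
NE contributions = (2, 5, 1); G = 8.
u_2 = α_2·G − ½·(g_2)² = 5·8 − ½·5² = 27.5.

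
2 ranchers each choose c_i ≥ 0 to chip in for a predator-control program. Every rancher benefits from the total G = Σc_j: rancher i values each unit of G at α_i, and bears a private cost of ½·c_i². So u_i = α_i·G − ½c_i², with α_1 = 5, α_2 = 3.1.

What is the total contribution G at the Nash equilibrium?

Rancher i's FOC: ∂u_i/∂c_i = α_i − c_i = 0, so c_i* = α_i.
NE contributions = (5, 3.1); G = 8.1.

8.1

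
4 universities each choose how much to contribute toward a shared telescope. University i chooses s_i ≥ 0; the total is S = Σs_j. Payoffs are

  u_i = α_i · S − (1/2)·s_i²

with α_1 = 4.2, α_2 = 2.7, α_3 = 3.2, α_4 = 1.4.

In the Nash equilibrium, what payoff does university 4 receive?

15.12

University i's FOC: ∂u_i/∂s_i = α_i − s_i = 0, so s_i* = α_i.
NE contributions = (4.2, 2.7, 3.2, 1.4); S = 11.5.
u_4 = α_4·S − ½·(s_4)² = 1.4·11.5 − ½·1.4² = 15.12.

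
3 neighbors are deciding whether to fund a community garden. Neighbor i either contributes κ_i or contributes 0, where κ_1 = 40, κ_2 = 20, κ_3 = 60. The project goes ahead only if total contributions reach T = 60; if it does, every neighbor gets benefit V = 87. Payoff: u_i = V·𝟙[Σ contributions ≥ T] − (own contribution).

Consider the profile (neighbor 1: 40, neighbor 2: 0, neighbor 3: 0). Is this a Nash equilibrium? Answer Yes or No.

No

Total = 40 < 60: not provided.
Neighbor 1 (pledges 40, payoff -40): dropping to 0 → total 0, payoff 0. Profitable deviation.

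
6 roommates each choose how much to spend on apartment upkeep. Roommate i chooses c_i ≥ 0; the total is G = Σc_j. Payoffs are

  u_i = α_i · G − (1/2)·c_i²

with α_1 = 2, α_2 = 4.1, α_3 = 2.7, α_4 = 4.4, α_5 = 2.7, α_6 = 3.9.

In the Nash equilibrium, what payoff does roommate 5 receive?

Roommate i's FOC: ∂u_i/∂c_i = α_i − c_i = 0, so c_i* = α_i.
NE contributions = (2, 4.1, 2.7, 4.4, 2.7, 3.9); G = 19.8.
u_5 = α_5·G − ½·(c_5)² = 2.7·19.8 − ½·2.7² = 49.815.

49.815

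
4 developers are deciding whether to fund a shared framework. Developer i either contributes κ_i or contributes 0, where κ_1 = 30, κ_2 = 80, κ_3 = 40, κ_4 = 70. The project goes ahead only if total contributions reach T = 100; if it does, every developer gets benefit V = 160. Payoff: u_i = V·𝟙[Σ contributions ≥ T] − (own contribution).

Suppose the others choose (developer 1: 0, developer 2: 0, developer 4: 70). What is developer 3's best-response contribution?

40

Others' total = 70. Contributing 40 brings total to 110 ≥ 100: gain V − κ_3 = 120.
Best response: 40.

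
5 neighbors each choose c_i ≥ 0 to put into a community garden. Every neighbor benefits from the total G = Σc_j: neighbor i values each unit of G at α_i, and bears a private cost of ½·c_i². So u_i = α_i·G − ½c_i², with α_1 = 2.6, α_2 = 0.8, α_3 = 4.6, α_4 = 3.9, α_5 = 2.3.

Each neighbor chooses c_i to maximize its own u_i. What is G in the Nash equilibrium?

Neighbor i's FOC: ∂u_i/∂c_i = α_i − c_i = 0, so c_i* = α_i.
NE contributions = (2.6, 0.8, 4.6, 3.9, 2.3); G = 14.2.

14.2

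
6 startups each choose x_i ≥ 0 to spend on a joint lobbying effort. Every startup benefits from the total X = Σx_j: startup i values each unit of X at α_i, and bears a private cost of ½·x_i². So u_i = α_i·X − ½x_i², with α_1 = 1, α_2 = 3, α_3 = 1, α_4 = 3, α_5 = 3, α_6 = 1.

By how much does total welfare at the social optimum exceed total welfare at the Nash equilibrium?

303

Startup i's FOC: ∂u_i/∂x_i = α_i − x_i = 0, so x_i* = α_i.
NE contributions = (1, 3, 1, 3, 3, 1); X = 12.
W^NE = (Σα)·X − ½Σα_i² = 12² − ½·30 = 129.
Planner sets x_i = Σα_j = 12 for every i, so X^SO = 6·12 = 72.
W^SO = (Σα)·X^SO − ½·6·(Σα)² = (6/2)·12² = 432.
Deadweight loss = W^SO − W^NE = 303.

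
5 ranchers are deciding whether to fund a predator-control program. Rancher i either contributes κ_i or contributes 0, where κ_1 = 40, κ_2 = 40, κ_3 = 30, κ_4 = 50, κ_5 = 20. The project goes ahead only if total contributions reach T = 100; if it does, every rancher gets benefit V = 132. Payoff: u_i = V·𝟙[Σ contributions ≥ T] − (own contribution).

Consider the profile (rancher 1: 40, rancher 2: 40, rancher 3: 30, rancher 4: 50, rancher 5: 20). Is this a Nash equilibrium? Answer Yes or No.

No

Total = 180 ≥ 100: provided.
Rancher 1 (pledges 40, payoff 92): dropping to 0 → total 140, payoff 132. Profitable deviation.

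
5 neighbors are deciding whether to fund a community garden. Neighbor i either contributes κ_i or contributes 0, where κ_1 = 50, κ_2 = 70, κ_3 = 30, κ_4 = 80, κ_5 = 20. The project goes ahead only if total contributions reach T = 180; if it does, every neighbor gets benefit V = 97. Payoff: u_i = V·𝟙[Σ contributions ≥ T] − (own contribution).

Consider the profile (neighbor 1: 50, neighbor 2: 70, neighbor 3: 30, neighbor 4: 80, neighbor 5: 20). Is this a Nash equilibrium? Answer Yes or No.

Total = 250 ≥ 180: provided.
Neighbor 1 (pledges 50, payoff 47): dropping to 0 → total 200, payoff 97. Profitable deviation.

No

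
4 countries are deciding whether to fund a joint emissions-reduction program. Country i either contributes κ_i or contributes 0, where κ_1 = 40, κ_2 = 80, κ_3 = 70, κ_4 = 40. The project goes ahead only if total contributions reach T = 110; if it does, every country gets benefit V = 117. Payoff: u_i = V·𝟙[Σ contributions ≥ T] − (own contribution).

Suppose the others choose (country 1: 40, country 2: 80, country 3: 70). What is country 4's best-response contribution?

Others' total = 190 ≥ 110; contributing adds cost 40 for no extra benefit.
Best response: 0.

0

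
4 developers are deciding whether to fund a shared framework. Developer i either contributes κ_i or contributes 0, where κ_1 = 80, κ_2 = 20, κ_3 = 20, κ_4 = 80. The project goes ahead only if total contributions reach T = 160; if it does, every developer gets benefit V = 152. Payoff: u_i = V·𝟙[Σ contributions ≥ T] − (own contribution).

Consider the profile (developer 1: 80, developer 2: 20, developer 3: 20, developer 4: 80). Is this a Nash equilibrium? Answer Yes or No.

No

Total = 200 ≥ 160: provided.
Developer 1 (pledges 80, payoff 72): dropping to 0 → total 120, payoff 0. No gain.
Developer 2 (pledges 20, payoff 132): dropping to 0 → total 180, payoff 152. Profitable deviation.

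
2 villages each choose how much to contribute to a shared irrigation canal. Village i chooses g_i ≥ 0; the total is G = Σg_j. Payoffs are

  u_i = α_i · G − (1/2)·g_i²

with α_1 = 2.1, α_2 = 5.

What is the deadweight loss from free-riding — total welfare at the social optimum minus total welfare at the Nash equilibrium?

Village i's FOC: ∂u_i/∂g_i = α_i − g_i = 0, so g_i* = α_i.
NE contributions = (2.1, 5); G = 7.1.
W^NE = (Σα)·G − ½Σα_i² = 7.1² − ½·29.41 = 35.705.
Planner sets g_i = Σα_j = 7.1 for every i, so G^SO = 2·7.1 = 14.2.
W^SO = (Σα)·G^SO − ½·2·(Σα)² = (2/2)·7.1² = 50.41.
Deadweight loss = W^SO − W^NE = 14.705.

14.705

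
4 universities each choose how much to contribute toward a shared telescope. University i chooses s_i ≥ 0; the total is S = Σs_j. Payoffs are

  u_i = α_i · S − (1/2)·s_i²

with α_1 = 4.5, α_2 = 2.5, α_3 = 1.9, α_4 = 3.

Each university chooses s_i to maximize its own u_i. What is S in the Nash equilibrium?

11.9

University i's FOC: ∂u_i/∂s_i = α_i − s_i = 0, so s_i* = α_i.
NE contributions = (4.5, 2.5, 1.9, 3); S = 11.9.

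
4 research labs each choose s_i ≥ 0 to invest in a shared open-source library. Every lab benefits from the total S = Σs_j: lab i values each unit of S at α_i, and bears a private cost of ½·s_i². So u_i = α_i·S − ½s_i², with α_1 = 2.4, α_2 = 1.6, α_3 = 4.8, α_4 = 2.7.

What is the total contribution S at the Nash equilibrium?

11.5

Lab i's FOC: ∂u_i/∂s_i = α_i − s_i = 0, so s_i* = α_i.
NE contributions = (2.4, 1.6, 4.8, 2.7); S = 11.5.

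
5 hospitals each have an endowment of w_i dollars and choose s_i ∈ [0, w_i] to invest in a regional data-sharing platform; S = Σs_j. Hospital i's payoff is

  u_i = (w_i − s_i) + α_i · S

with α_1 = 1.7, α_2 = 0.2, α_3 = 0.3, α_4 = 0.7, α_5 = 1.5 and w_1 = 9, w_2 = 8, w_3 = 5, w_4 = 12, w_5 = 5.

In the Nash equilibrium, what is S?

∂u_i/∂s_i = α_i − 1, so hospital i contributes w_i if α_i > 1, else 0.
α_i > 1 for i ∈ {1, 5}; NE contributions (9, 0, 0, 0, 5), S = 14.

14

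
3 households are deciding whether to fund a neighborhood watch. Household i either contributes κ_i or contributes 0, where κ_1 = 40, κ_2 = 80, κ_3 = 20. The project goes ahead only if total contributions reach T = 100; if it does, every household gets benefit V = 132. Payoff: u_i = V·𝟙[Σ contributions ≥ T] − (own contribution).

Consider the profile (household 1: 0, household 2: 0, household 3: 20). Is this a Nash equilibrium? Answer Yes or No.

Total = 20 < 100: not provided.
Household 1 (pledges 0, payoff 0): pledging 40 → total 60, payoff -40. No gain.
Household 2 (pledges 0, payoff 0): pledging 80 → total 100, payoff 52. Profitable deviation.

No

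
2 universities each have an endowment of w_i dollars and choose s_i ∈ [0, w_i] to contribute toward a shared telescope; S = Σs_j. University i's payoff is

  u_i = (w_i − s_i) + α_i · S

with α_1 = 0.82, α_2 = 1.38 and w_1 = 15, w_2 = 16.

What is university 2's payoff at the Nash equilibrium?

22.08

∂u_i/∂s_i = α_i − 1, so university i contributes w_i if α_i > 1, else 0.
α_i > 1 for i ∈ {2}; NE contributions (0, 16), S = 16.
u_2 = (16 − 16) + 1.38·16 = 22.08.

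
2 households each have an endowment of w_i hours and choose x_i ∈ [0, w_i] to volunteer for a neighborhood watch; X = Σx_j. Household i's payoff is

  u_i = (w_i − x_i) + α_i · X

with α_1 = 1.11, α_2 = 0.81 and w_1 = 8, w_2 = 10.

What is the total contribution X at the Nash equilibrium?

8

∂u_i/∂x_i = α_i − 1, so household i contributes w_i if α_i > 1, else 0.
α_i > 1 for i ∈ {1}; NE contributions (8, 0), X = 8.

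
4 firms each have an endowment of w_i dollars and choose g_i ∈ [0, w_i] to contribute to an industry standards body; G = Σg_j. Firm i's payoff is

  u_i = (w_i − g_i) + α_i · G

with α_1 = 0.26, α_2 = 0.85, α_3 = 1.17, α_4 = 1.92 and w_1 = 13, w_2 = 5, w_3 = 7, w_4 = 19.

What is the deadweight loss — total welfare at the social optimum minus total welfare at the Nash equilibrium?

57.6

∂u_i/∂g_i = α_i − 1, so firm i contributes w_i if α_i > 1, else 0.
α_i > 1 for i ∈ {3, 4}; NE contributions (0, 0, 7, 19), G = 26.
W^NE = Σw_i − G^NE + (Σα_i)·G^NE = 44 + 3.2·26 = 127.2.
Planner: ∂(Σu_j)/∂g_i = Σα_j − 1 = 3.2 > 0, so everyone contributes w_i; G^SO = 44, W^SO = 44 + 3.2·44 = 184.8.
Deadweight loss = 57.6.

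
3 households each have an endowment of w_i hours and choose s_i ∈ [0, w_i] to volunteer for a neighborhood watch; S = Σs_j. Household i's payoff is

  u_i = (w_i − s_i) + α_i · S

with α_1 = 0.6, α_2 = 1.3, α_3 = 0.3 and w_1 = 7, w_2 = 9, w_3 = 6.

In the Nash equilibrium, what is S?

9

∂u_i/∂s_i = α_i − 1, so household i contributes w_i if α_i > 1, else 0.
α_i > 1 for i ∈ {2}; NE contributions (0, 9, 0), S = 9.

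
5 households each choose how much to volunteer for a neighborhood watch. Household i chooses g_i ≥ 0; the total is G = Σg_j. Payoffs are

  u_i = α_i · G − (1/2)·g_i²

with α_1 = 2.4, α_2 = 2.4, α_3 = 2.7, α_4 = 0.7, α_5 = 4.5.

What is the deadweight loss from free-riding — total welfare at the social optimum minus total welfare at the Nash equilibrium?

261.71

Household i's FOC: ∂u_i/∂g_i = α_i − g_i = 0, so g_i* = α_i.
NE contributions = (2.4, 2.4, 2.7, 0.7, 4.5); G = 12.7.
W^NE = (Σα)·G − ½Σα_i² = 12.7² − ½·39.55 = 141.515.
Planner sets g_i = Σα_j = 12.7 for every i, so G^SO = 5·12.7 = 63.5.
W^SO = (Σα)·G^SO − ½·5·(Σα)² = (5/2)·12.7² = 403.225.
Deadweight loss = W^SO − W^NE = 261.71.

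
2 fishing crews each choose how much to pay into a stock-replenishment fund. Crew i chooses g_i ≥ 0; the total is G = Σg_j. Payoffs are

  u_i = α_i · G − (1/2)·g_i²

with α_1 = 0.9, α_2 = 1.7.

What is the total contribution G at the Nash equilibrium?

Crew i's FOC: ∂u_i/∂g_i = α_i − g_i = 0, so g_i* = α_i.
NE contributions = (0.9, 1.7); G = 2.6.

2.6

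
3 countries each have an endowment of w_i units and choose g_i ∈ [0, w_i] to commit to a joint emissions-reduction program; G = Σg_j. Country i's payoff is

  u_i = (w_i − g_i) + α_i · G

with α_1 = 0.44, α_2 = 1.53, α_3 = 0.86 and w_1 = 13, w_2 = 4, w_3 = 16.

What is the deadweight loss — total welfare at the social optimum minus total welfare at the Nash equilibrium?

53.07

∂u_i/∂g_i = α_i − 1, so country i contributes w_i if α_i > 1, else 0.
α_i > 1 for i ∈ {2}; NE contributions (0, 4, 0), G = 4.
W^NE = Σw_i − G^NE + (Σα_i)·G^NE = 33 + 1.83·4 = 40.32.
Planner: ∂(Σu_j)/∂g_i = Σα_j − 1 = 1.83 > 0, so everyone contributes w_i; G^SO = 33, W^SO = 33 + 1.83·33 = 93.39.
Deadweight loss = 53.07.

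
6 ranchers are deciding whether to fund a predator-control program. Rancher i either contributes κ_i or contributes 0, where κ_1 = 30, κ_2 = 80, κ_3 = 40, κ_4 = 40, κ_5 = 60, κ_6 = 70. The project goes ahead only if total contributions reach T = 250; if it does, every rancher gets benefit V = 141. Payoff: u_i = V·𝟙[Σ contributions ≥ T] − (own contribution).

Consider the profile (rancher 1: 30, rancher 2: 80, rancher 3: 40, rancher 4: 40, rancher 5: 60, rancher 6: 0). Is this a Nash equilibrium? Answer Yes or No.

Total = 250 ≥ 250: provided.
Rancher 1 (pledges 30, payoff 111): dropping to 0 → total 220, payoff 0. No gain.
Rancher 2 (pledges 80, payoff 61): dropping to 0 → total 170, payoff 0. No gain.
Rancher 3 (pledges 40, payoff 101): dropping to 0 → total 210, payoff 0. No gain.
Rancher 4 (pledges 40, payoff 101): dropping to 0 → total 210, payoff 0. No gain.
Rancher 5 (pledges 60, payoff 81): dropping to 0 → total 190, payoff 0. No gain.
Rancher 6 (pledges 0, payoff 141): pledging 70 → total 320, payoff 71. No gain.

Yes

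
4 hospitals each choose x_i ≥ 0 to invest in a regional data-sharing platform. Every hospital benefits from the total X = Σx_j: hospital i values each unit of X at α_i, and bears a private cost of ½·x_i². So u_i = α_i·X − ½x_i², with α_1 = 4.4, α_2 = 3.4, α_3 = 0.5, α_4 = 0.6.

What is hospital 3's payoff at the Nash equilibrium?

4.325

Hospital i's FOC: ∂u_i/∂x_i = α_i − x_i = 0, so x_i* = α_i.
NE contributions = (4.4, 3.4, 0.5, 0.6); X = 8.9.
u_3 = α_3·X − ½·(x_3)² = 0.5·8.9 − ½·0.5² = 4.325.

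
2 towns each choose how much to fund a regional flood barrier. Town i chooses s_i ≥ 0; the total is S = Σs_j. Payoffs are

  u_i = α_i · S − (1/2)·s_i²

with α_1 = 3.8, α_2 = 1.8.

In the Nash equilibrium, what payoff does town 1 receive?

Town i's FOC: ∂u_i/∂s_i = α_i − s_i = 0, so s_i* = α_i.
NE contributions = (3.8, 1.8); S = 5.6.
u_1 = α_1·S − ½·(s_1)² = 3.8·5.6 − ½·3.8² = 14.06.

14.06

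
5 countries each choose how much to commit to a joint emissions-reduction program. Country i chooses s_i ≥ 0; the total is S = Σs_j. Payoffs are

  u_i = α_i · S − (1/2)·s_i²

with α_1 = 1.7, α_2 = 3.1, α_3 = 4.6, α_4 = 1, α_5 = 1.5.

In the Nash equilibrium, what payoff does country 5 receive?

Country i's FOC: ∂u_i/∂s_i = α_i − s_i = 0, so s_i* = α_i.
NE contributions = (1.7, 3.1, 4.6, 1, 1.5); S = 11.9.
u_5 = α_5·S − ½·(s_5)² = 1.5·11.9 − ½·1.5² = 16.725.

16.725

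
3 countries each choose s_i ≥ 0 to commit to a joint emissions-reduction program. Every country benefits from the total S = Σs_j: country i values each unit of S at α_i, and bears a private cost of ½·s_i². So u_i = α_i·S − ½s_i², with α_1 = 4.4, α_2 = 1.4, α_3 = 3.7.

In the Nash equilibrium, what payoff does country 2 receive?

Country i's FOC: ∂u_i/∂s_i = α_i − s_i = 0, so s_i* = α_i.
NE contributions = (4.4, 1.4, 3.7); S = 9.5.
u_2 = α_2·S − ½·(s_2)² = 1.4·9.5 − ½·1.4² = 12.32.

12.32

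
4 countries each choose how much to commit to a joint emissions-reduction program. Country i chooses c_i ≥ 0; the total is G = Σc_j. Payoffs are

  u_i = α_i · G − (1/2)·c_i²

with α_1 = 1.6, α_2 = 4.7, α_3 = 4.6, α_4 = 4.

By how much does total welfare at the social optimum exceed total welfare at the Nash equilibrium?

252.915

Country i's FOC: ∂u_i/∂c_i = α_i − c_i = 0, so c_i* = α_i.
NE contributions = (1.6, 4.7, 4.6, 4); G = 14.9.
W^NE = (Σα)·G − ½Σα_i² = 14.9² − ½·61.81 = 191.105.
Planner sets c_i = Σα_j = 14.9 for every i, so G^SO = 4·14.9 = 59.6.
W^SO = (Σα)·G^SO − ½·4·(Σα)² = (4/2)·14.9² = 444.02.
Deadweight loss = W^SO − W^NE = 252.915.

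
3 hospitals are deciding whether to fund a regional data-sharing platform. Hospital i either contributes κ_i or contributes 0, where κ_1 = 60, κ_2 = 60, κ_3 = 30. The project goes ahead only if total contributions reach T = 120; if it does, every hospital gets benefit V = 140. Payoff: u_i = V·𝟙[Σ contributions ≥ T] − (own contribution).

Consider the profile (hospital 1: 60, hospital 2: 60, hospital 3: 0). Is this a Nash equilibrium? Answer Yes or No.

Yes

Total = 120 ≥ 120: provided.
Hospital 1 (pledges 60, payoff 80): dropping to 0 → total 60, payoff 0. No gain.
Hospital 2 (pledges 60, payoff 80): dropping to 0 → total 60, payoff 0. No gain.
Hospital 3 (pledges 0, payoff 140): pledging 30 → total 150, payoff 110. No gain.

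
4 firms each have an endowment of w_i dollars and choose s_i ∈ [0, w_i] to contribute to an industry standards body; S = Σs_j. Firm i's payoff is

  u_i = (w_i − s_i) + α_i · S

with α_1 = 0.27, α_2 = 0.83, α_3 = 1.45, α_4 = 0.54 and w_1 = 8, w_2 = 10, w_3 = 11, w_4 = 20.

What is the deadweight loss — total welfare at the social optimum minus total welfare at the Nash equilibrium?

∂u_i/∂s_i = α_i − 1, so firm i contributes w_i if α_i > 1, else 0.
α_i > 1 for i ∈ {3}; NE contributions (0, 0, 11, 0), S = 11.
W^NE = Σw_i − S^NE + (Σα_i)·S^NE = 49 + 2.09·11 = 71.99.
Planner: ∂(Σu_j)/∂s_i = Σα_j − 1 = 2.09 > 0, so everyone contributes w_i; S^SO = 49, W^SO = 49 + 2.09·49 = 151.41.
Deadweight loss = 79.42.

79.42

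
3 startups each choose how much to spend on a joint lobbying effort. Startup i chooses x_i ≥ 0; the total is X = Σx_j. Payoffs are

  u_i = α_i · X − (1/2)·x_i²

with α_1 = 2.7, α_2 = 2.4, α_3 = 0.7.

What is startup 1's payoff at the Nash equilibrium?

Startup i's FOC: ∂u_i/∂x_i = α_i − x_i = 0, so x_i* = α_i.
NE contributions = (2.7, 2.4, 0.7); X = 5.8.
u_1 = α_1·X − ½·(x_1)² = 2.7·5.8 − ½·2.7² = 12.015.

12.015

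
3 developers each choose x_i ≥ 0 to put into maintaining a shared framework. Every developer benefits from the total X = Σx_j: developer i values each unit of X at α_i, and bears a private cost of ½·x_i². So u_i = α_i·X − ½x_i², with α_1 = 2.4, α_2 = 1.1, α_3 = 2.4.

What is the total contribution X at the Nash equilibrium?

Developer i's FOC: ∂u_i/∂x_i = α_i − x_i = 0, so x_i* = α_i.
NE contributions = (2.4, 1.1, 2.4); X = 5.9.

5.9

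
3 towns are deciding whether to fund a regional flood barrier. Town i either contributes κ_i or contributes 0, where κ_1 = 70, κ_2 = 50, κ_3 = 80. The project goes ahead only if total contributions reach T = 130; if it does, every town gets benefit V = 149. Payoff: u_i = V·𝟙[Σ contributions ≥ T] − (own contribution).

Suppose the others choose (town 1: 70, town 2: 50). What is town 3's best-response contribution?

80

Others' total = 120. Contributing 80 brings total to 200 ≥ 130: gain V − κ_3 = 69.
Best response: 80.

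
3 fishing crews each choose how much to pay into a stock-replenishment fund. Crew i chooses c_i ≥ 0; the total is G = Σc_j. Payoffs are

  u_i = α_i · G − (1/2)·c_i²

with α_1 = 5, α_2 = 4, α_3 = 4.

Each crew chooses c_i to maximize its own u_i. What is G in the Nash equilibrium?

Crew i's FOC: ∂u_i/∂c_i = α_i − c_i = 0, so c_i* = α_i.
NE contributions = (5, 4, 4); G = 13.

13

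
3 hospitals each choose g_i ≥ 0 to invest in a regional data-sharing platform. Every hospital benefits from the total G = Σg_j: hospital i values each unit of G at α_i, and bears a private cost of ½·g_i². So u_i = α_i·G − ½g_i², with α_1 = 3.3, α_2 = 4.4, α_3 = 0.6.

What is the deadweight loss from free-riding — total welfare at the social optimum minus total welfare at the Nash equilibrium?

49.75

Hospital i's FOC: ∂u_i/∂g_i = α_i − g_i = 0, so g_i* = α_i.
NE contributions = (3.3, 4.4, 0.6); G = 8.3.
W^NE = (Σα)·G − ½Σα_i² = 8.3² − ½·30.61 = 53.585.
Planner sets g_i = Σα_j = 8.3 for every i, so G^SO = 3·8.3 = 24.9.
W^SO = (Σα)·G^SO − ½·3·(Σα)² = (3/2)·8.3² = 103.335.
Deadweight loss = W^SO − W^NE = 49.75.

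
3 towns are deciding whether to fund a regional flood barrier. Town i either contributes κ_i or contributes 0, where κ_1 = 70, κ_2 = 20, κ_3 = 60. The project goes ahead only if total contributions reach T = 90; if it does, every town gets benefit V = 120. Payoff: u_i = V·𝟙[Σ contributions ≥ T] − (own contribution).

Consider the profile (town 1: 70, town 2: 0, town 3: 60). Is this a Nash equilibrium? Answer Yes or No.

Yes

Total = 130 ≥ 90: provided.
Town 1 (pledges 70, payoff 50): dropping to 0 → total 60, payoff 0. No gain.
Town 2 (pledges 0, payoff 120): pledging 20 → total 150, payoff 100. No gain.
Town 3 (pledges 60, payoff 60): dropping to 0 → total 70, payoff 0. No gain.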